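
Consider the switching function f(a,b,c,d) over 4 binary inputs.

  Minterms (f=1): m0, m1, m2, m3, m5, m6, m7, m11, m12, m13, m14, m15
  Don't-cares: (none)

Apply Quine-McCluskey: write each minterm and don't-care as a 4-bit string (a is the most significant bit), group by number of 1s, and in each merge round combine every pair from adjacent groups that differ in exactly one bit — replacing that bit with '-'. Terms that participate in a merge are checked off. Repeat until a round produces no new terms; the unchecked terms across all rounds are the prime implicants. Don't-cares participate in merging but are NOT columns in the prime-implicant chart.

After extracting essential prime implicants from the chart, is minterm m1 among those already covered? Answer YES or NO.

[col 0] 0000*, 0001*, 0010*, 0011*, 0101*, 0110*, 0111*, 1011*, 1100*, 1101*, 1110*, 1111*
[col 1] -011*, -101*, -110*, -111*, 0-01*, 0-10*, 0-11*, 00-0*, 00-1*, 000-*, 001-*, 01-1*, 011-*, 1-11*, 11-0*, 11-1*, 110-*, 111-*
[col 2] --11, -1-1, -11-, 0--1, 0-1-, 00--, 11--
Prime implicants: --11, -1-1, -11-, 0--1, 0-1-, 00--, 11--
PI chart (minterm → PIs covering it):
  0 | 00--  (sole → essential)
  1 | 0--1,00--
  2 | 0-1-,00--
  3 | --11,0--1,0-1-,00--
  5 | -1-1,0--1
  6 | -11-,0-1-
  7 | --11,-1-1,-11-,0--1,0-1-
  11 | --11  (sole → essential)
  12 | 11--  (sole → essential)
  13 | -1-1,11--
  14 | -11-,11--
  15 | --11,-1-1,-11-,11--
Essential prime implicants: --11, 00--, 11--

YES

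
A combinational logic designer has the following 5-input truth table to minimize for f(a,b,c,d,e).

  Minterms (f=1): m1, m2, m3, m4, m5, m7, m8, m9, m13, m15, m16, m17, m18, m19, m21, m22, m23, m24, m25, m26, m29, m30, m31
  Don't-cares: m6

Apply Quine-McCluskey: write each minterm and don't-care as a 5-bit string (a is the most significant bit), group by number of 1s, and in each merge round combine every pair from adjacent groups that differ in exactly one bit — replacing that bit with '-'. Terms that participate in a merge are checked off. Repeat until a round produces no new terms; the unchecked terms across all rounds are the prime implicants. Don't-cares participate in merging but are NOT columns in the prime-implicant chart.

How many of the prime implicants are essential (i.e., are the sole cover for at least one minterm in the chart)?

4

Round 0: 00001✓ 00010✓ 00011✓ 00100✓ 00101✓ 00110✓ 00111✓ 01000✓ 01001✓ 01101✓ 01111✓ 10000✓ 10001✓ 10010✓ 10011✓ 10101✓ 10110✓ 10111✓ 11000✓ 11001✓ 11010✓ 11101✓ 11110✓ 11111✓
Round 1: -0001✓ -0010✓ -0011✓ -0101✓ -0110✓ -0111✓ -1000✓ -1001✓ -1101✓ -1111✓ 0-001✓ 0-101✓ 0-111✓ 00-01✓ 00-10✓ 00-11✓ 000-1✓ 0001-✓ 001-0✓ 001-1✓ 0010-✓ 0011-✓ 01-01✓ 0100-✓ 011-1✓ 1-000✓ 1-001✓ 1-010✓ 1-101✓ 1-110✓ 1-111✓ 10-01✓ 10-10✓ 10-11✓ 100-0✓ 100-1✓ 1000-✓ 1001-✓ 101-1✓ 1011-✓ 11-01✓ 11-10✓ 110-0✓ 1100-✓ 111-1✓ 1111-✓
Round 2: --001✓ --101✓ --111✓ -0-01✓ -0-10✓ -0-11✓ -00-1✓ -001-✓ -01-1✓ -011-✓ -1-01✓ -100- -11-1✓ 0--01✓ 0-1-1✓ 00--1✓ 00-1-✓ 001-- 1--01✓ 1--10 1-0-0 1-00- 1-1-1✓ 1-11- 10--1✓ 10-1-✓ 100--
Round 3: ---01 --1-1 -0--1 -0-1-
PIs = {---01, --1-1, -0--1, -0-1-, -100-, 001--, 1--10, 1-0-0, 1-00-, 1-11-, 100--}
Coverage chart:
  m1: ---01,-0--1
  m2: -0-1- ←essential
  m3: -0--1,-0-1-
  m4: 001-- ←essential
  m5: ---01,--1-1,-0--1,001--
  m7: --1-1,-0--1,-0-1-,001--
  m8: -100- ←essential
  m9: ---01,-100-
  m13: ---01,--1-1
  m15: --1-1 ←essential
  m16: 1-0-0,1-00-,100--
  m17: ---01,-0--1,1-00-,100--
  m18: -0-1-,1--10,1-0-0,100--
  m19: -0--1,-0-1-,100--
  m21: ---01,--1-1,-0--1
  m22: -0-1-,1--10,1-11-
  m23: --1-1,-0--1,-0-1-,1-11-
  m24: -100-,1-0-0,1-00-
  m25: ---01,-100-,1-00-
  m26: 1--10,1-0-0
  m29: ---01,--1-1
  m30: 1--10,1-11-
  m31: --1-1,1-11-
Essential: --1-1, -0-1-, -100-, 001--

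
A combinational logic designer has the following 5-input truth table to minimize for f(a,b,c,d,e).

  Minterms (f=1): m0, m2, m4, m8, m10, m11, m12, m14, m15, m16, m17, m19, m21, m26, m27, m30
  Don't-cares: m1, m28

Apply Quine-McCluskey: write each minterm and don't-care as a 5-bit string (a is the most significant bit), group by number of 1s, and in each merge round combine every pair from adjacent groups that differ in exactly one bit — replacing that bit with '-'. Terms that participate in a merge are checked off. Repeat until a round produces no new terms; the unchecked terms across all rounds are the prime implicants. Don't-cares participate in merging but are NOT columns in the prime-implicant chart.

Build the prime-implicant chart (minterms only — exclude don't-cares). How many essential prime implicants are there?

5

size-2^0 implicants → 00000(✓)  00001(✓)  00010(✓)  00100(✓)  01000(✓)  01010(✓)  01011(✓)  01100(✓)  01110(✓)  01111(✓)  10000(✓)  10001(✓)  10011(✓)  10101(✓)  11010(✓)  11011(✓)  11100(✓)  11110(✓)
size-2^1 implicants → -0000(✓)  -0001(✓)  -1010(✓)  -1011(✓)  -1100(✓)  -1110(✓)  0-000(✓)  0-010(✓)  0-100(✓)  00-00(✓)  000-0(✓)  0000-(✓)  01-00(✓)  01-10(✓)  01-11(✓)  010-0(✓)  0101-(✓)  011-0(✓)  0111-(✓)  1-011  10-01  100-1  1000-(✓)  11-10(✓)  1101-(✓)  111-0(✓)
size-2^2 implicants → -000-  -1-10  -101-  -11-0  0--00  0-0-0  01--0  01-1-
Unchecked terms (primes): -000-, -1-10, -101-, -11-0, 0--00, 0-0-0, 01--0, 01-1-, 1-011, 10-01, 100-1
Minterm coverage:
  m0 ⊆ -000-,0--00,0-0-0
  m2 ⊆ 0-0-0 [E]
  m4 ⊆ 0--00 [E]
  m8 ⊆ 0--00,0-0-0,01--0
  m10 ⊆ -1-10,-101-,0-0-0,01--0,01-1-
  m11 ⊆ -101-,01-1-
  m12 ⊆ -11-0,0--00,01--0
  m14 ⊆ -1-10,-11-0,01--0,01-1-
  m15 ⊆ 01-1- [E]
  m16 ⊆ -000- [E]
  m17 ⊆ -000-,10-01,100-1
  m19 ⊆ 1-011,100-1
  m21 ⊆ 10-01 [E]
  m26 ⊆ -1-10,-101-
  m27 ⊆ -101-,1-011
  m30 ⊆ -1-10,-11-0
E = {-000-, 0--00, 0-0-0, 01-1-, 10-01}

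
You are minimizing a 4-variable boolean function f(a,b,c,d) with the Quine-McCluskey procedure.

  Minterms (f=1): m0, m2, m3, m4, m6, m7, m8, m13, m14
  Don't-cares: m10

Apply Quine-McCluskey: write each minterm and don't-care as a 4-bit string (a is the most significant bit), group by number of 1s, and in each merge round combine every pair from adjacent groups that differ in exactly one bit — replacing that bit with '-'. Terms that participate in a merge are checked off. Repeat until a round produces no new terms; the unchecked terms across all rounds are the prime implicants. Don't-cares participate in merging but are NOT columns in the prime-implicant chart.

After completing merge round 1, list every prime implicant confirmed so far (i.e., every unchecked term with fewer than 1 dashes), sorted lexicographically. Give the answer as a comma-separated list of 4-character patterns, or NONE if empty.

1101

size-2^0 implicants → 0000(✓)  0010(✓)  0011(✓)  0100(✓)  0110(✓)  0111(✓)  1000(✓)  1010(✓)  1101  1110(✓)
size-2^1 implicants → -000(✓)  -010(✓)  -110(✓)  0-00(✓)  0-10(✓)  0-11(✓)  00-0(✓)  001-(✓)  01-0(✓)  011-(✓)  1-10(✓)  10-0(✓)
size-2^2 implicants → --10  -0-0  0--0  0-1-
Unchecked terms (primes): --10, -0-0, 0--0, 0-1-, 1101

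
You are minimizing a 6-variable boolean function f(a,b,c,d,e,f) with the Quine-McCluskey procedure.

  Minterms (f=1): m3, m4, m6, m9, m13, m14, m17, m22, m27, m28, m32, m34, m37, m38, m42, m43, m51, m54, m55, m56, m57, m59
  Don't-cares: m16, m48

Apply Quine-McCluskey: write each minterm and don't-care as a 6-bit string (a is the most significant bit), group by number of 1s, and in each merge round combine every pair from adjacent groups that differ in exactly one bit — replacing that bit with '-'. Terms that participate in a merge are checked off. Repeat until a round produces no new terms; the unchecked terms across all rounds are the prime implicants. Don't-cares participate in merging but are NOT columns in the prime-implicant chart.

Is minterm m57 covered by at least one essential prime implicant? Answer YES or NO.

size-2^0 implicants → 000011  000100(✓)  000110(✓)  001001(✓)  001101(✓)  001110(✓)  010000(✓)  010001(✓)  010110(✓)  011011(✓)  011100  100000(✓)  100010(✓)  100101  100110(✓)  101010(✓)  101011(✓)  110000(✓)  110011(✓)  110110(✓)  110111(✓)  111000(✓)  111001(✓)  111011(✓)
size-2^1 implicants → -00110(✓)  -10000  -10110(✓)  -11011  0-0110(✓)  00-110  0001-0  001-01  01000-  1-0000  1-0110(✓)  1-1011  10-010  100-10  1000-0  10101-  11-000  11-011  110-11  11011-  1110-1  11100-
size-2^2 implicants → --0110
Unchecked terms (primes): --0110, -10000, -11011, 00-110, 000011, 0001-0, 001-01, 01000-, 011100, 1-0000, 1-1011, 10-010, 100-10, 1000-0, 100101, 10101-, 11-000, 11-011, 110-11, 11011-, 1110-1, 11100-
Minterm coverage:
  m3 ⊆ 000011 [E]
  m4 ⊆ 0001-0 [E]
  m6 ⊆ --0110,00-110,0001-0
  m9 ⊆ 001-01 [E]
  m13 ⊆ 001-01 [E]
  m14 ⊆ 00-110 [E]
  m17 ⊆ 01000- [E]
  m22 ⊆ --0110 [E]
  m27 ⊆ -11011 [E]
  m28 ⊆ 011100 [E]
  m32 ⊆ 1-0000,1000-0
  m34 ⊆ 10-010,100-10,1000-0
  m37 ⊆ 100101 [E]
  m38 ⊆ --0110,100-10
  m42 ⊆ 10-010,10101-
  m43 ⊆ 1-1011,10101-
  m51 ⊆ 11-011,110-11
  m54 ⊆ --0110,11011-
  m55 ⊆ 110-11,11011-
  m56 ⊆ 11-000,11100-
  m57 ⊆ 1110-1,11100-
  m59 ⊆ -11011,1-1011,11-011,1110-1
E = {--0110, -11011, 00-110, 000011, 0001-0, 001-01, 01000-, 011100, 100101}

NO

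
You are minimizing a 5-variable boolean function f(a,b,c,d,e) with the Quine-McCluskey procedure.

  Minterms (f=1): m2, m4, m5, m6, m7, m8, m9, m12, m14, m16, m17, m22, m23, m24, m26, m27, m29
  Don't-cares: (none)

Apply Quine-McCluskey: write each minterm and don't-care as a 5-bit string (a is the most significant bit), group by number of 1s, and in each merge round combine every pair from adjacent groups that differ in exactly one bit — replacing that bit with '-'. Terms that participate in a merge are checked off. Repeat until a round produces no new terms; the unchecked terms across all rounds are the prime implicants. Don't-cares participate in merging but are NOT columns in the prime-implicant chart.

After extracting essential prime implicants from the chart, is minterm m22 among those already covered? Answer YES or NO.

YES

[col 0] 00010*, 00100*, 00101*, 00110*, 00111*, 01000*, 01001*, 01100*, 01110*, 10000*, 10001*, 10110*, 10111*, 11000*, 11010*, 11011*, 11101
[col 1] -0110*, -0111*, -1000, 0-100*, 0-110*, 00-10, 001-0*, 001-1*, 0010-*, 0011-*, 01-00, 0100-, 011-0*, 1-000, 1000-, 1011-*, 110-0, 1101-
[col 2] -011-, 0-1-0, 001--
Prime implicants: -011-, -1000, 0-1-0, 00-10, 001--, 01-00, 0100-, 1-000, 1000-, 110-0, 1101-, 11101
PI chart (minterm → PIs covering it):
  2 | 00-10  (sole → essential)
  4 | 0-1-0,001--
  5 | 001--  (sole → essential)
  6 | -011-,0-1-0,00-10,001--
  7 | -011-,001--
  8 | -1000,01-00,0100-
  9 | 0100-  (sole → essential)
  12 | 0-1-0,01-00
  14 | 0-1-0  (sole → essential)
  16 | 1-000,1000-
  17 | 1000-  (sole → essential)
  22 | -011-  (sole → essential)
  23 | -011-  (sole → essential)
  24 | -1000,1-000,110-0
  26 | 110-0,1101-
  27 | 1101-  (sole → essential)
  29 | 11101  (sole → essential)
Essential prime implicants: -011-, 0-1-0, 00-10, 001--, 0100-, 1000-, 1101-, 11101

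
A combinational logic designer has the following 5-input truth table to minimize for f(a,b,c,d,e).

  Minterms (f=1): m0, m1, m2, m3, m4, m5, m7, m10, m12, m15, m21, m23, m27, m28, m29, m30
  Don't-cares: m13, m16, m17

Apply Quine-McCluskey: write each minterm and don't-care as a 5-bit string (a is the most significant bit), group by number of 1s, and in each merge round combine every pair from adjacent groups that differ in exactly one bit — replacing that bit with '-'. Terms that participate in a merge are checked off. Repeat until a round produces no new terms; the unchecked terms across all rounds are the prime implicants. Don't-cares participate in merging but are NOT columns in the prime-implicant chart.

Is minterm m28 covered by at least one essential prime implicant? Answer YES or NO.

Round 0: 00000✓ 00001✓ 00010✓ 00011✓ 00100✓ 00101✓ 00111✓ 01010✓ 01100✓ 01101✓ 01111✓ 10000✓ 10001✓ 10101✓ 10111✓ 11011 11100✓ 11101✓ 11110✓
Round 1: -0000✓ -0001✓ -0101✓ -0111✓ -1100✓ -1101✓ 0-010 0-100✓ 0-101✓ 0-111✓ 00-00✓ 00-01✓ 00-11✓ 000-0✓ 000-1✓ 0000-✓ 0001-✓ 001-1✓ 0010-✓ 011-1✓ 0110-✓ 1-101✓ 10-01✓ 1000-✓ 101-1✓ 111-0 1110-✓
Round 2: --101 -0-01 -000- -01-1 -110- 0-1-1 0-10- 00--1 00-0- 000--
PIs = {--101, -0-01, -000-, -01-1, -110-, 0-010, 0-1-1, 0-10-, 00--1, 00-0-, 000--, 11011, 111-0}
Coverage chart:
  m0: -000-,00-0-,000--
  m1: -0-01,-000-,00--1,00-0-,000--
  m2: 0-010,000--
  m3: 00--1,000--
  m4: 0-10-,00-0-
  m5: --101,-0-01,-01-1,0-1-1,0-10-,00--1,00-0-
  m7: -01-1,0-1-1,00--1
  m10: 0-010 ←essential
  m12: -110-,0-10-
  m15: 0-1-1 ←essential
  m21: --101,-0-01,-01-1
  m23: -01-1 ←essential
  m27: 11011 ←essential
  m28: -110-,111-0
  m29: --101,-110-
  m30: 111-0 ←essential
Essential: -01-1, 0-010, 0-1-1, 11011, 111-0

YES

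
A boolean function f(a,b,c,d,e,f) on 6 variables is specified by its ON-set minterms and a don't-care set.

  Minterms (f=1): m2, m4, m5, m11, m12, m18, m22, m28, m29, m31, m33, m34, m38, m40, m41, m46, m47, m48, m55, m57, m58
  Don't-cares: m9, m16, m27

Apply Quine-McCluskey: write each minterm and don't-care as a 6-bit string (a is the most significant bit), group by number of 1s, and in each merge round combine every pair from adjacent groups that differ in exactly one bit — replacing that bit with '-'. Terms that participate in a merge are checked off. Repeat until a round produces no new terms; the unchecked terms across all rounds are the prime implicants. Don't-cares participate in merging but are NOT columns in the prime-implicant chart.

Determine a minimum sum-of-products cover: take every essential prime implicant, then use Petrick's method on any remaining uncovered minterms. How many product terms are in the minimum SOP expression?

[col 0] 000010*, 000100*, 000101*, 001001*, 001011*, 001100*, 010000*, 010010*, 010110*, 011011*, 011100*, 011101*, 011111*, 100001*, 100010*, 100110*, 101000*, 101001*, 101110*, 101111*, 110000*, 110111, 111001*, 111010
[col 1] -00010, -01001, -10000, 0-0010, 0-1011, 0-1100, 00-100, 00010-, 0010-1, 010-10, 0100-0, 011-11, 0111-1, 01110-, 1-1001, 10-001, 10-110, 100-10, 10100-, 10111-
Prime implicants: -00010, -01001, -10000, 0-0010, 0-1011, 0-1100, 00-100, 00010-, 0010-1, 010-10, 0100-0, 011-11, 0111-1, 01110-, 1-1001, 10-001, 10-110, 100-10, 10100-, 10111-, 110111, 111010
PI chart (minterm → PIs covering it):
  2 | -00010,0-0010
  4 | 00-100,00010-
  5 | 00010-  (sole → essential)
  11 | 0-1011,0010-1
  12 | 0-1100,00-100
  18 | 0-0010,010-10,0100-0
  22 | 010-10  (sole → essential)
  28 | 0-1100,01110-
  29 | 0111-1,01110-
  31 | 011-11,0111-1
  33 | 10-001  (sole → essential)
  34 | -00010,100-10
  38 | 10-110,100-10
  40 | 10100-  (sole → essential)
  41 | -01001,1-1001,10-001,10100-
  46 | 10-110,10111-
  47 | 10111-  (sole → essential)
  48 | -10000  (sole → essential)
  55 | 110111  (sole → essential)
  57 | 1-1001  (sole → essential)
  58 | 111010  (sole → essential)
Essential prime implicants: -10000, 00010-, 010-10, 1-1001, 10-001, 10100-, 10111-, 110111, 111010
Petrick residual → -00010, 0-1011, 0-1100, 0111-1, 10-110
Minimum SOP uses 14 PIs: b'c'd'ef' + bc'd'e'f' + a'cd'ef + a'cde'f' + a'b'c'de' + a'bc'ef' + a'bcdf + acd'e'f + ab'd'e'f + ab'def' + ab'cd'e' + ab'cde + abc'def + abcd'ef'

14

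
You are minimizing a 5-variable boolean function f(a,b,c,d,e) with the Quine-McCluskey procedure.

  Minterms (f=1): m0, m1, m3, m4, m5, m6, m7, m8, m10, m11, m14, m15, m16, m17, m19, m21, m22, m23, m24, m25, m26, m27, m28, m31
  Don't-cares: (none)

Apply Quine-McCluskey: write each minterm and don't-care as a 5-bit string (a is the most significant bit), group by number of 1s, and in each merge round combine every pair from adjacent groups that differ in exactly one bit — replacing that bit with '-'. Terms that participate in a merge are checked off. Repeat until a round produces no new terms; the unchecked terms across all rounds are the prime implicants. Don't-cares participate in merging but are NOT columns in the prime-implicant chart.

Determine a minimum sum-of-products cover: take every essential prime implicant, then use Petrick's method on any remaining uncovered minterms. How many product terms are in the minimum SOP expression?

[col 0] 00000*, 00001*, 00011*, 00100*, 00101*, 00110*, 00111*, 01000*, 01010*, 01011*, 01110*, 01111*, 10000*, 10001*, 10011*, 10101*, 10110*, 10111*, 11000*, 11001*, 11010*, 11011*, 11100*, 11111*
[col 1] -0000*, -0001*, -0011*, -0101*, -0110*, -0111*, -1000*, -1010*, -1011*, -1111*, 0-000*, 0-011*, 0-110*, 0-111*, 00-00*, 00-01*, 00-11*, 000-1*, 0000-*, 001-0*, 001-1*, 0010-*, 0011-*, 01-10*, 01-11*, 010-0*, 0101-*, 0111-*, 1-000*, 1-001*, 1-011*, 1-111*, 10-01*, 10-11*, 100-1*, 1000-*, 101-1*, 1011-*, 11-00, 11-11*, 110-0*, 110-1*, 1100-*, 1101-*
[col 2] --000, --011*, --111*, -0-01*, -0-11*, -00-1*, -000-, -01-1*, -011-, -1-11*, -10-0, -101-, 0--11*, 0-11-, 00--1*, 00-0-, 001--, 01-1-, 1--11*, 1-0-1, 1-00-, 10--1*, 110--
[col 3] ---11, -0--1
Prime implicants: ---11, --000, -0--1, -000-, -011-, -10-0, -101-, 0-11-, 00-0-, 001--, 01-1-, 1-0-1, 1-00-, 11-00, 110--
PI chart (minterm → PIs covering it):
  0 | --000,-000-,00-0-
  1 | -0--1,-000-,00-0-
  3 | ---11,-0--1
  4 | 00-0-,001--
  5 | -0--1,00-0-,001--
  6 | -011-,0-11-,001--
  7 | ---11,-0--1,-011-,0-11-,001--
  8 | --000,-10-0
  10 | -10-0,-101-,01-1-
  11 | ---11,-101-,01-1-
  14 | 0-11-,01-1-
  15 | ---11,0-11-,01-1-
  16 | --000,-000-,1-00-
  17 | -0--1,-000-,1-0-1,1-00-
  19 | ---11,-0--1,1-0-1
  21 | -0--1  (sole → essential)
  22 | -011-  (sole → essential)
  23 | ---11,-0--1,-011-
  24 | --000,-10-0,1-00-,11-00,110--
  25 | 1-0-1,1-00-,110--
  26 | -10-0,-101-,110--
  27 | ---11,-101-,1-0-1,110--
  28 | 11-00  (sole → essential)
  31 | ---11  (sole → essential)
Essential prime implicants: ---11, -0--1, -011-, 11-00
Petrick residual → --000, 00-0-, 01-1-, 110--
Minimum SOP uses 8 PIs: de + c'd'e' + b'e + b'cd + a'b'd' + a'bd + abd'e' + abc'

8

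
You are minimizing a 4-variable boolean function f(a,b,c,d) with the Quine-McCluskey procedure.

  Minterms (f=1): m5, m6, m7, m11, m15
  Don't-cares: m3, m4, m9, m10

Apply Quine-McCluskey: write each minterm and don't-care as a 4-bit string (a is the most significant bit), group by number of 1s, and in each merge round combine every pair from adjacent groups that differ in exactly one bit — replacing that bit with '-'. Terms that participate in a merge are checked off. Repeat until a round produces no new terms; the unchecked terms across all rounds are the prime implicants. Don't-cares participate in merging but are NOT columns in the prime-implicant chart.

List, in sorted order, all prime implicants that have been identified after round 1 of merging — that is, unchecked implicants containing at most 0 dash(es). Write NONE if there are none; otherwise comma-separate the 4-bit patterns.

size-2^0 implicants → 0011(✓)  0100(✓)  0101(✓)  0110(✓)  0111(✓)  1001(✓)  1010(✓)  1011(✓)  1111(✓)
size-2^1 implicants → -011(✓)  -111(✓)  0-11(✓)  01-0(✓)  01-1(✓)  010-(✓)  011-(✓)  1-11(✓)  10-1  101-
size-2^2 implicants → --11  01--
Unchecked terms (primes): --11, 01--, 10-1, 101-

NONE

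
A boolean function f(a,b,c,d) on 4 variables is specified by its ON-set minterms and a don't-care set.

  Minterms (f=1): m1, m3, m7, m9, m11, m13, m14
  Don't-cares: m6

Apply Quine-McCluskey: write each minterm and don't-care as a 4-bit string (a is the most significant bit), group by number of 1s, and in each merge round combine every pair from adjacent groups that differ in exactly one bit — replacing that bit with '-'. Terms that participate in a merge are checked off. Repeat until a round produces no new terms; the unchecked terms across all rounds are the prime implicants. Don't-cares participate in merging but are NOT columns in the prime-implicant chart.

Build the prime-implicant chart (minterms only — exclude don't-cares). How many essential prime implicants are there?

[col 0] 0001*, 0011*, 0110*, 0111*, 1001*, 1011*, 1101*, 1110*
[col 1] -001*, -011*, -110, 0-11, 00-1*, 011-, 1-01, 10-1*
[col 2] -0-1
Prime implicants: -0-1, -110, 0-11, 011-, 1-01
PI chart (minterm → PIs covering it):
  1 | -0-1  (sole → essential)
  3 | -0-1,0-11
  7 | 0-11,011-
  9 | -0-1,1-01
  11 | -0-1  (sole → essential)
  13 | 1-01  (sole → essential)
  14 | -110  (sole → essential)
Essential prime implicants: -0-1, -110, 1-01

3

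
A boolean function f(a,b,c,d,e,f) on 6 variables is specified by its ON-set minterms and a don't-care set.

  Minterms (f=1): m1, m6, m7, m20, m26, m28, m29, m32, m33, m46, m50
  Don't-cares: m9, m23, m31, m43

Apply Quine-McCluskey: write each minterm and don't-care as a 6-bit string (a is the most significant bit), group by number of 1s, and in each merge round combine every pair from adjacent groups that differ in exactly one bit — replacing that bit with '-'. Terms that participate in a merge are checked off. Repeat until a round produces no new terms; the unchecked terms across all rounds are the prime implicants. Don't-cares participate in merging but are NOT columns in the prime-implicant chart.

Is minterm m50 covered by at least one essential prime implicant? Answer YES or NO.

YES

[col 0] 000001*, 000110*, 000111*, 001001*, 010100*, 010111*, 011010, 011100*, 011101*, 011111*, 100000*, 100001*, 101011, 101110, 110010
[col 1] -00001, 0-0111, 00-001, 00011-, 01-100, 01-111, 0111-1, 01110-, 10000-
Prime implicants: -00001, 0-0111, 00-001, 00011-, 01-100, 01-111, 011010, 0111-1, 01110-, 10000-, 101011, 101110, 110010
PI chart (minterm → PIs covering it):
  1 | -00001,00-001
  6 | 00011-  (sole → essential)
  7 | 0-0111,00011-
  20 | 01-100  (sole → essential)
  26 | 011010  (sole → essential)
  28 | 01-100,01110-
  29 | 0111-1,01110-
  32 | 10000-  (sole → essential)
  33 | -00001,10000-
  46 | 101110  (sole → essential)
  50 | 110010  (sole → essential)
Essential prime implicants: 00011-, 01-100, 011010, 10000-, 101110, 110010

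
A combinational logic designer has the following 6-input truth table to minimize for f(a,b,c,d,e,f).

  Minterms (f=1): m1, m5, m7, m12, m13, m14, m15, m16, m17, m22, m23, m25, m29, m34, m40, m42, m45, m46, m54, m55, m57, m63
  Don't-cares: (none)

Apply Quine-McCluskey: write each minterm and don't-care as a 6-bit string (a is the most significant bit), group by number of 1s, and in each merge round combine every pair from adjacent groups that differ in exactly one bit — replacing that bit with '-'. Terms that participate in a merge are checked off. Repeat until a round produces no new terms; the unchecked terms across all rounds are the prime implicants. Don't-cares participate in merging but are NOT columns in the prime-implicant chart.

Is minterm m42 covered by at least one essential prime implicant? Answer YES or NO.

size-2^0 implicants → 000001(✓)  000101(✓)  000111(✓)  001100(✓)  001101(✓)  001110(✓)  001111(✓)  010000(✓)  010001(✓)  010110(✓)  010111(✓)  011001(✓)  011101(✓)  100010(✓)  101000(✓)  101010(✓)  101101(✓)  101110(✓)  110110(✓)  110111(✓)  111001(✓)  111111(✓)
size-2^1 implicants → -01101  -01110  -10110(✓)  -10111(✓)  -11001  0-0001  0-0111  0-1101  00-101(✓)  00-111(✓)  000-01  0001-1(✓)  0011-0(✓)  0011-1(✓)  00110-(✓)  00111-(✓)  01-001  01000-  01011-(✓)  011-01  10-010  101-10  1010-0  11-111  11011-(✓)
size-2^2 implicants → -1011-  00-1-1  0011--
Unchecked terms (primes): -01101, -01110, -1011-, -11001, 0-0001, 0-0111, 0-1101, 00-1-1, 000-01, 0011--, 01-001, 01000-, 011-01, 10-010, 101-10, 1010-0, 11-111
Minterm coverage:
  m1 ⊆ 0-0001,000-01
  m5 ⊆ 00-1-1,000-01
  m7 ⊆ 0-0111,00-1-1
  m12 ⊆ 0011-- [E]
  m13 ⊆ -01101,0-1101,00-1-1,0011--
  m14 ⊆ -01110,0011--
  m15 ⊆ 00-1-1,0011--
  m16 ⊆ 01000- [E]
  m17 ⊆ 0-0001,01-001,01000-
  m22 ⊆ -1011- [E]
  m23 ⊆ -1011-,0-0111
  m25 ⊆ -11001,01-001,011-01
  m29 ⊆ 0-1101,011-01
  m34 ⊆ 10-010 [E]
  m40 ⊆ 1010-0 [E]
  m42 ⊆ 10-010,101-10,1010-0
  m45 ⊆ -01101 [E]
  m46 ⊆ -01110,101-10
  m54 ⊆ -1011- [E]
  m55 ⊆ -1011-,11-111
  m57 ⊆ -11001 [E]
  m63 ⊆ 11-111 [E]
E = {-01101, -1011-, -11001, 0011--, 01000-, 10-010, 1010-0, 11-111}

YES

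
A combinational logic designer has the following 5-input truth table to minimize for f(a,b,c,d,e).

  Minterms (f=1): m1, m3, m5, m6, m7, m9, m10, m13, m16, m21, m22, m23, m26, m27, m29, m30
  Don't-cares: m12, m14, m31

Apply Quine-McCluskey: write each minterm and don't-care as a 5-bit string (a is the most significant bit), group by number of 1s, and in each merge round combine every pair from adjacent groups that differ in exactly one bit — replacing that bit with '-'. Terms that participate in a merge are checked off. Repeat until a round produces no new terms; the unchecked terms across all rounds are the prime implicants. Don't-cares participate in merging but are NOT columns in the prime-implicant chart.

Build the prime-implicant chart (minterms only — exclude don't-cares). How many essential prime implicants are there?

5

Round 0: 00001✓ 00011✓ 00101✓ 00110✓ 00111✓ 01001✓ 01010✓ 01100✓ 01101✓ 01110✓ 10000 10101✓ 10110✓ 10111✓ 11010✓ 11011✓ 11101✓ 11110✓ 11111✓
Round 1: -0101✓ -0110✓ -0111✓ -1010✓ -1101✓ -1110✓ 0-001✓ 0-101✓ 0-110✓ 00-01✓ 00-11✓ 000-1✓ 001-1✓ 0011-✓ 01-01✓ 01-10✓ 011-0 0110- 1-101✓ 1-110✓ 1-111✓ 101-1✓ 1011-✓ 11-10✓ 11-11✓ 1101-✓ 111-1✓ 1111-✓
Round 2: --101 --110 -01-1 -011- -1-10 0--01 00--1 1-1-1 1-11- 11-1-
PIs = {--101, --110, -01-1, -011-, -1-10, 0--01, 00--1, 011-0, 0110-, 1-1-1, 1-11-, 10000, 11-1-}
Coverage chart:
  m1: 0--01,00--1
  m3: 00--1 ←essential
  m5: --101,-01-1,0--01,00--1
  m6: --110,-011-
  m7: -01-1,-011-,00--1
  m9: 0--01 ←essential
  m10: -1-10 ←essential
  m13: --101,0--01,0110-
  m16: 10000 ←essential
  m21: --101,-01-1,1-1-1
  m22: --110,-011-,1-11-
  m23: -01-1,-011-,1-1-1,1-11-
  m26: -1-10,11-1-
  m27: 11-1- ←essential
  m29: --101,1-1-1
  m30: --110,-1-10,1-11-,11-1-
Essential: -1-10, 0--01, 00--1, 10000, 11-1-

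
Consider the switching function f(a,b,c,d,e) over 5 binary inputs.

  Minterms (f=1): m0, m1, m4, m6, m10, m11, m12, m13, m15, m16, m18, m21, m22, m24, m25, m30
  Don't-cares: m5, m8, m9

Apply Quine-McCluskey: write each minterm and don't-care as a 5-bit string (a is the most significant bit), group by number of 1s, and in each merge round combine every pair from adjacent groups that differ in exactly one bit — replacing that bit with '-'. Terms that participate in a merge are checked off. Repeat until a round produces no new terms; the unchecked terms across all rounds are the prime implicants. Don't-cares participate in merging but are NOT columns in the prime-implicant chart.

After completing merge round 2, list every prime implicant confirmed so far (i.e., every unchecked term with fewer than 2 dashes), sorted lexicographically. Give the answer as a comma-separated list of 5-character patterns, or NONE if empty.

-0101, -0110, 001-0, 1-110, 10-10, 100-0

Round 0: 00000✓ 00001✓ 00100✓ 00101✓ 00110✓ 01000✓ 01001✓ 01010✓ 01011✓ 01100✓ 01101✓ 01111✓ 10000✓ 10010✓ 10101✓ 10110✓ 11000✓ 11001✓ 11110✓
Round 1: -0000✓ -0101 -0110 -1000✓ -1001✓ 0-000✓ 0-001✓ 0-100✓ 0-101✓ 00-00✓ 00-01✓ 0000-✓ 001-0 0010-✓ 01-00✓ 01-01✓ 01-11✓ 010-0✓ 010-1✓ 0100-✓ 0101-✓ 011-1✓ 0110-✓ 1-000✓ 1-110 10-10 100-0 1100-✓
Round 2: --000 -100- 0--00✓ 0--01✓ 0-00-✓ 0-10-✓ 00-0-✓ 01--1 01-0-✓ 010--
Round 3: 0--0-
PIs = {--000, -0101, -0110, -100-, 0--0-, 001-0, 01--1, 010--, 1-110, 10-10, 100-0}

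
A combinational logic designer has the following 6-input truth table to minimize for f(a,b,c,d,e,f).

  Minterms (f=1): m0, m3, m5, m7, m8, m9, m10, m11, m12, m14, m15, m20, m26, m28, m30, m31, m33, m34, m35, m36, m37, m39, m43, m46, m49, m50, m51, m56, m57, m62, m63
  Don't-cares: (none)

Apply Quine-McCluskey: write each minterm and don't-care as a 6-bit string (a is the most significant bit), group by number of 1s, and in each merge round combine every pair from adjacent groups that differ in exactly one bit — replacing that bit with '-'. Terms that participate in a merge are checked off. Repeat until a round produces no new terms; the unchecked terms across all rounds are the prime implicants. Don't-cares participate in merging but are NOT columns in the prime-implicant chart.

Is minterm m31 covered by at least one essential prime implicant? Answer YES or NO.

[col 0] 000000*, 000011*, 000101*, 000111*, 001000*, 001001*, 001010*, 001011*, 001100*, 001110*, 001111*, 010100*, 011010*, 011100*, 011110*, 011111*, 100001*, 100010*, 100011*, 100100*, 100101*, 100111*, 101011*, 101110*, 110001*, 110010*, 110011*, 111000*, 111001*, 111110*, 111111*
[col 1] -00011*, -00101*, -00111*, -01011*, -01110*, -11110*, -11111*, 0-1010*, 0-1100*, 0-1110*, 0-1111*, 00-000, 00-011*, 00-111*, 000-11*, 0001-1*, 001-00*, 001-10*, 001-11*, 0010-0*, 0010-1*, 00100-*, 00101-*, 0011-0*, 00111-*, 01-100, 011-10*, 0111-0*, 01111-*, 1-0001*, 1-0010*, 1-0011*, 1-1110*, 10-011*, 100-01*, 100-11*, 1000-1*, 10001-*, 1001-1*, 10010-, 11-001, 1100-1*, 11001-*, 11100-, 11111-*
[col 2] --1110, -0-011, -00-11, -001-1, -1111-, 0-1-10, 0-11-0, 0-111-, 00--11, 001--0, 001-1-, 0010--, 1-00-1, 1-001-, 100--1
Prime implicants: --1110, -0-011, -00-11, -001-1, -1111-, 0-1-10, 0-11-0, 0-111-, 00--11, 00-000, 001--0, 001-1-, 0010--, 01-100, 1-00-1, 1-001-, 100--1, 10010-, 11-001, 11100-
PI chart (minterm → PIs covering it):
  0 | 00-000  (sole → essential)
  3 | -0-011,-00-11,00--11
  5 | -001-1  (sole → essential)
  7 | -00-11,-001-1,00--11
  8 | 00-000,001--0,0010--
  9 | 0010--  (sole → essential)
  10 | 0-1-10,001--0,001-1-,0010--
  11 | -0-011,00--11,001-1-,0010--
  12 | 0-11-0,001--0
  14 | --1110,0-1-10,0-11-0,0-111-,001--0,001-1-
  15 | 0-111-,00--11,001-1-
  20 | 01-100  (sole → essential)
  26 | 0-1-10  (sole → essential)
  28 | 0-11-0,01-100
  30 | --1110,-1111-,0-1-10,0-11-0,0-111-
  31 | -1111-,0-111-
  33 | 1-00-1,100--1
  34 | 1-001-  (sole → essential)
  35 | -0-011,-00-11,1-00-1,1-001-,100--1
  36 | 10010-  (sole → essential)
  37 | -001-1,100--1,10010-
  39 | -00-11,-001-1,100--1
  43 | -0-011  (sole → essential)
  46 | --1110  (sole → essential)
  49 | 1-00-1,11-001
  50 | 1-001-  (sole → essential)
  51 | 1-00-1,1-001-
  56 | 11100-  (sole → essential)
  57 | 11-001,11100-
  62 | --1110,-1111-
  63 | -1111-  (sole → essential)
Essential prime implicants: --1110, -0-011, -001-1, -1111-, 0-1-10, 00-000, 0010--, 01-100, 1-001-, 10010-, 11100-

YES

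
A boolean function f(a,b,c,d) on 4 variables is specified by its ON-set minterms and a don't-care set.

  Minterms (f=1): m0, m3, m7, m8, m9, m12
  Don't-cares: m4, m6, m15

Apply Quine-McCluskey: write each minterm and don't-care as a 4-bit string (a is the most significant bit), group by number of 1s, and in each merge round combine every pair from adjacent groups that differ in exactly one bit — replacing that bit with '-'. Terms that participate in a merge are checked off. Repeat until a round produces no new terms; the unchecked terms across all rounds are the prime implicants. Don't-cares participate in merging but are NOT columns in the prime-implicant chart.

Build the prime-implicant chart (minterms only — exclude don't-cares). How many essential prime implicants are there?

size-2^0 implicants → 0000(✓)  0011(✓)  0100(✓)  0110(✓)  0111(✓)  1000(✓)  1001(✓)  1100(✓)  1111(✓)
size-2^1 implicants → -000(✓)  -100(✓)  -111  0-00(✓)  0-11  01-0  011-  1-00(✓)  100-
size-2^2 implicants → --00
Unchecked terms (primes): --00, -111, 0-11, 01-0, 011-, 100-
Minterm coverage:
  m0 ⊆ --00 [E]
  m3 ⊆ 0-11 [E]
  m7 ⊆ -111,0-11,011-
  m8 ⊆ --00,100-
  m9 ⊆ 100- [E]
  m12 ⊆ --00 [E]
E = {--00, 0-11, 100-}

3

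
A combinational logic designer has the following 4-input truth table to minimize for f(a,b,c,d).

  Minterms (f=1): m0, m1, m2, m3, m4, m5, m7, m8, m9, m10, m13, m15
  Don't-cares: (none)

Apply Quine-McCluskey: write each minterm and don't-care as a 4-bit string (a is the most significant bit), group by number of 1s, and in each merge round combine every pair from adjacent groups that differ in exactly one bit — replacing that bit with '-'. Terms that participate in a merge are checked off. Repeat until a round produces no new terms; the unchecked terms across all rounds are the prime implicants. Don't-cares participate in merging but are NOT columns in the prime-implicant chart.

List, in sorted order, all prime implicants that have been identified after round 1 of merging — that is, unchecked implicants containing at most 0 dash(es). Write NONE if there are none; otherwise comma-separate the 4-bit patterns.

Round 0: 0000✓ 0001✓ 0010✓ 0011✓ 0100✓ 0101✓ 0111✓ 1000✓ 1001✓ 1010✓ 1101✓ 1111✓
Round 1: -000✓ -001✓ -010✓ -101✓ -111✓ 0-00✓ 0-01✓ 0-11✓ 00-0✓ 00-1✓ 000-✓ 001-✓ 01-1✓ 010-✓ 1-01✓ 10-0✓ 100-✓ 11-1✓
Round 2: --01 -0-0 -00- -1-1 0--1 0-0- 00--
PIs = {--01, -0-0, -00-, -1-1, 0--1, 0-0-, 00--}

NONE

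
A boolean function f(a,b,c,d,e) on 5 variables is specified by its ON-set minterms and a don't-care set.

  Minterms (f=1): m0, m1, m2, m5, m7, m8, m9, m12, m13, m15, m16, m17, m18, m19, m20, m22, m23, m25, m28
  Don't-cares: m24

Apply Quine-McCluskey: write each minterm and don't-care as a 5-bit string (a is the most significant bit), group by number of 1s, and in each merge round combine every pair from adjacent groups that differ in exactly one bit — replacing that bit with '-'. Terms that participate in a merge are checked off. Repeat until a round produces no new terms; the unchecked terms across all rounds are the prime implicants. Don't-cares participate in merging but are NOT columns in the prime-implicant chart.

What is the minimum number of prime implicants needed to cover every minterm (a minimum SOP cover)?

Round 0: 00000✓ 00001✓ 00010✓ 00101✓ 00111✓ 01000✓ 01001✓ 01100✓ 01101✓ 01111✓ 10000✓ 10001✓ 10010✓ 10011✓ 10100✓ 10110✓ 10111✓ 11000✓ 11001✓ 11100✓
Round 1: -0000✓ -0001✓ -0010✓ -0111 -1000✓ -1001✓ -1100✓ 0-000✓ 0-001✓ 0-101✓ 0-111✓ 00-01✓ 000-0✓ 0000-✓ 001-1✓ 01-00✓ 01-01✓ 0100-✓ 011-1✓ 0110-✓ 1-000✓ 1-001✓ 1-100✓ 10-00✓ 10-10✓ 10-11✓ 100-0✓ 100-1✓ 1000-✓ 1001-✓ 101-0✓ 1011-✓ 11-00✓ 1100-✓
Round 2: --000✓ --001✓ -00-0 -000-✓ -1-00 -100-✓ 0--01 0-00-✓ 0-1-1 01-0- 1--00 1-00-✓ 10--0 10-1- 100--
Round 3: --00-
PIs = {--00-, -00-0, -0111, -1-00, 0--01, 0-1-1, 01-0-, 1--00, 10--0, 10-1-, 100--}
Coverage chart:
  m0: --00-,-00-0
  m1: --00-,0--01
  m2: -00-0 ←essential
  m5: 0--01,0-1-1
  m7: -0111,0-1-1
  m8: --00-,-1-00,01-0-
  m9: --00-,0--01,01-0-
  m12: -1-00,01-0-
  m13: 0--01,0-1-1,01-0-
  m15: 0-1-1 ←essential
  m16: --00-,-00-0,1--00,10--0,100--
  m17: --00-,100--
  m18: -00-0,10--0,10-1-,100--
  m19: 10-1-,100--
  m20: 1--00,10--0
  m22: 10--0,10-1-
  m23: -0111,10-1-
  m25: --00- ←essential
  m28: -1-00,1--00
Essential: --00-, -00-0, 0-1-1
Petrick residual → -1-00, 1--00, 10-1-
Min cover (6 terms): c'd' + b'c'e' + bd'e' + a'ce + ad'e' + ab'd

6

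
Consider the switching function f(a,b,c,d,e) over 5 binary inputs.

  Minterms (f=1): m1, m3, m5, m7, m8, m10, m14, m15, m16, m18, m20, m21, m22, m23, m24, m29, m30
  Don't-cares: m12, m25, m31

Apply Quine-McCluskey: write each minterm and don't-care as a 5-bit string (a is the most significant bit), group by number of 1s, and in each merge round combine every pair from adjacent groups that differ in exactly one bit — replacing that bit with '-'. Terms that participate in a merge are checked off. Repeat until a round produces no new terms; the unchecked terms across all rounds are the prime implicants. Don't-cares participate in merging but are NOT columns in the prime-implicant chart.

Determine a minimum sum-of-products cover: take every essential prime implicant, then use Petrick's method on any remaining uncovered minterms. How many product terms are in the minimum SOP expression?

Round 0: 00001✓ 00011✓ 00101✓ 00111✓ 01000✓ 01010✓ 01100✓ 01110✓ 01111✓ 10000✓ 10010✓ 10100✓ 10101✓ 10110✓ 10111✓ 11000✓ 11001✓ 11101✓ 11110✓ 11111✓
Round 1: -0101✓ -0111✓ -1000 -1110✓ -1111✓ 0-111✓ 00-01✓ 00-11✓ 000-1✓ 001-1✓ 01-00✓ 01-10✓ 010-0✓ 011-0✓ 0111-✓ 1-000 1-101✓ 1-110✓ 1-111✓ 10-00✓ 10-10✓ 100-0✓ 101-0✓ 101-1✓ 1010-✓ 1011-✓ 11-01 1100- 111-1✓ 1111-✓
Round 2: --111 -01-1 -111- 00--1 01--0 1-1-1 1-11- 10--0 101--
PIs = {--111, -01-1, -1000, -111-, 00--1, 01--0, 1-000, 1-1-1, 1-11-, 10--0, 101--, 11-01, 1100-}
Coverage chart:
  m1: 00--1 ←essential
  m3: 00--1 ←essential
  m5: -01-1,00--1
  m7: --111,-01-1,00--1
  m8: -1000,01--0
  m10: 01--0 ←essential
  m14: -111-,01--0
  m15: --111,-111-
  m16: 1-000,10--0
  m18: 10--0 ←essential
  m20: 10--0,101--
  m21: -01-1,1-1-1,101--
  m22: 1-11-,10--0,101--
  m23: --111,-01-1,1-1-1,1-11-,101--
  m24: -1000,1-000,1100-
  m29: 1-1-1,11-01
  m30: -111-,1-11-
Essential: 00--1, 01--0, 10--0
Petrick residual → -1000, -111-, 1-1-1
Min cover (6 terms): bc'd'e' + bcd + a'b'e + a'be' + ace + ab'e'

6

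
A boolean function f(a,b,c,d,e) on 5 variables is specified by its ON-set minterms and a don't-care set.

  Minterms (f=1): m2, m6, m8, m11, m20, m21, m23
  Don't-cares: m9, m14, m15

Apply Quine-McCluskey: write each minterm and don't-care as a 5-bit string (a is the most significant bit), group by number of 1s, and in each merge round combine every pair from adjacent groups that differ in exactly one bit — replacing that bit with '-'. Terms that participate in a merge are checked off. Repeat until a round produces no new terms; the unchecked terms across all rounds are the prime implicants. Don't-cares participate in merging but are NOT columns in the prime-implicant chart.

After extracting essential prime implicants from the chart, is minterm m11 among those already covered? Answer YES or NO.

NO

Round 0: 00010✓ 00110✓ 01000✓ 01001✓ 01011✓ 01110✓ 01111✓ 10100✓ 10101✓ 10111✓
Round 1: 0-110 00-10 01-11 010-1 0100- 0111- 101-1 1010-
PIs = {0-110, 00-10, 01-11, 010-1, 0100-, 0111-, 101-1, 1010-}
Coverage chart:
  m2: 00-10 ←essential
  m6: 0-110,00-10
  m8: 0100- ←essential
  m11: 01-11,010-1
  m20: 1010- ←essential
  m21: 101-1,1010-
  m23: 101-1 ←essential
Essential: 00-10, 0100-, 101-1, 1010-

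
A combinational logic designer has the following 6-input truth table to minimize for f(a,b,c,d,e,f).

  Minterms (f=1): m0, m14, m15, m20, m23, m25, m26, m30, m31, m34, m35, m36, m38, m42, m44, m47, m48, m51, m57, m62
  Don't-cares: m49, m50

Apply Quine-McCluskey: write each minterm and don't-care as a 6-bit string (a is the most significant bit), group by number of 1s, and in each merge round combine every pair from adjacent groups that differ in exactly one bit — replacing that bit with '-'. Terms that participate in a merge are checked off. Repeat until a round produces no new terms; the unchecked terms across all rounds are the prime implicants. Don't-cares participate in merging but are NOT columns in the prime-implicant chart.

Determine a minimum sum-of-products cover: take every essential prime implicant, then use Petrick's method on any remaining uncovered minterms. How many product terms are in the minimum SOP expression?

13

size-2^0 implicants → 000000  001110(✓)  001111(✓)  010100  010111(✓)  011001(✓)  011010(✓)  011110(✓)  011111(✓)  100010(✓)  100011(✓)  100100(✓)  100110(✓)  101010(✓)  101100(✓)  101111(✓)  110000(✓)  110001(✓)  110010(✓)  110011(✓)  111001(✓)  111110(✓)
size-2^1 implicants → -01111  -11001  -11110  0-1110(✓)  0-1111(✓)  00111-(✓)  01-111  011-10  01111-(✓)  1-0010(✓)  1-0011(✓)  10-010  10-100  100-10  10001-(✓)  1001-0  11-001  1100-0(✓)  1100-1(✓)  11000-(✓)  11001-(✓)
size-2^2 implicants → 0-111-  1-001-  1100--
Unchecked terms (primes): -01111, -11001, -11110, 0-111-, 000000, 01-111, 010100, 011-10, 1-001-, 10-010, 10-100, 100-10, 1001-0, 11-001, 1100--
Minterm coverage:
  m0 ⊆ 000000 [E]
  m14 ⊆ 0-111- [E]
  m15 ⊆ -01111,0-111-
  m20 ⊆ 010100 [E]
  m23 ⊆ 01-111 [E]
  m25 ⊆ -11001 [E]
  m26 ⊆ 011-10 [E]
  m30 ⊆ -11110,0-111-,011-10
  m31 ⊆ 0-111-,01-111
  m34 ⊆ 1-001-,10-010,100-10
  m35 ⊆ 1-001- [E]
  m36 ⊆ 10-100,1001-0
  m38 ⊆ 100-10,1001-0
  m42 ⊆ 10-010 [E]
  m44 ⊆ 10-100 [E]
  m47 ⊆ -01111 [E]
  m48 ⊆ 1100-- [E]
  m51 ⊆ 1-001-,1100--
  m57 ⊆ -11001,11-001
  m62 ⊆ -11110 [E]
E = {-01111, -11001, -11110, 0-111-, 000000, 01-111, 010100, 011-10, 1-001-, 10-010, 10-100, 1100--}
Petrick residual → 100-10
Cover = b'cdef + bcd'e'f + bcdef' + a'cde + a'b'c'd'e'f' + a'bdef + a'bc'de'f' + a'bcef' + ac'd'e + ab'd'ef' + ab'de'f' + ab'c'ef' + abc'd'  |cover|=13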